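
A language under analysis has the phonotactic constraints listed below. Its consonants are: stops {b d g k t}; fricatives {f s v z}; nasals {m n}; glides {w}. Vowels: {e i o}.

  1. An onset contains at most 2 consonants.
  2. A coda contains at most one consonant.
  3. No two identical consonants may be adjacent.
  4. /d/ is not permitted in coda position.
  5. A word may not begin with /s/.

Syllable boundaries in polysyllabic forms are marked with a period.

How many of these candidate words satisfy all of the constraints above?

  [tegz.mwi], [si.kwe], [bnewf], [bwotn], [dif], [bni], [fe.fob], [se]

[tegz.mwi] — violates constraint 2: syllable 1 coda /gz/ has 2 consonants (> 1) → ill-formed
[si.kwe] — violates constraint 5: word begins with /s/ → ill-formed
[bnewf] — violates constraint 2: syllable 1 coda /wf/ has 2 consonants (> 1) → ill-formed
[bwotn] — violates constraint 2: syllable 1 coda /tn/ has 2 consonants (> 1) → ill-formed
[dif] — σ1 onset /d/, coda /f/ ok → well-formed
[bni] — σ1 onset /bn/ (2C), coda /∅/ ok → well-formed
[fe.fob] — σ1 onset /f/, coda /∅/ ok; σ2 onset /f/, coda /b/ ok → well-formed
[se] — violates constraint 5: word begins with /s/ → ill-formed
Well-formed: [dif], [bni], [fe.fob] → 3.

3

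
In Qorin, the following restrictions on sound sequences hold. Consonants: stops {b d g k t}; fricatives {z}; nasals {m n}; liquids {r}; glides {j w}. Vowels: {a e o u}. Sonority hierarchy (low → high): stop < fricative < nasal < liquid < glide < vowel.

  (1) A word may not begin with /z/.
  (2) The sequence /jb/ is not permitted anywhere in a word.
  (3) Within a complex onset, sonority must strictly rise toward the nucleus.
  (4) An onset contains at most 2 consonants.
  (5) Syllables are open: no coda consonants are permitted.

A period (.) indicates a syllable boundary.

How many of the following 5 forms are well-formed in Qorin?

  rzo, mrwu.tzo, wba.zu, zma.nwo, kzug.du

rzo — violates constraint 3: syllable 1 onset /rz/: /r/ (liquid, 4) → /z/ (fricative, 2) does not rise → ill-formed
mrwu.tzo — violates constraint 4: syllable 1 onset /mrw/ has 3 consonants (> 2) → ill-formed
wba.zu — violates constraint 3: syllable 1 onset /wb/: /w/ (glide, 5) → /b/ (stop, 1) does not rise → ill-formed
zma.nwo — violates constraint 1: word begins with /z/ → ill-formed
kzug.du — violates constraint 5: syllable 1 coda /g/ has 1 consonant (> 0) → ill-formed
No form is well-formed → 0.

0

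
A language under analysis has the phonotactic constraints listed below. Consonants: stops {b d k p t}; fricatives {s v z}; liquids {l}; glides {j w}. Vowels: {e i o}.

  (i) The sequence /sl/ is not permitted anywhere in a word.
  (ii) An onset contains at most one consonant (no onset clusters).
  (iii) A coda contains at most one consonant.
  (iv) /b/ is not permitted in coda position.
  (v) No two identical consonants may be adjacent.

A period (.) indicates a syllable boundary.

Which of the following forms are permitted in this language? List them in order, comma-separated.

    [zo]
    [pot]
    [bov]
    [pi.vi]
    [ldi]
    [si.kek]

[zo] — σ1 onset /z/, coda /∅/ ok → permitted
[pot] — σ1 onset /p/, coda /t/ ok → permitted
[bov] — σ1 onset /b/, coda /v/ ok → permitted
[pi.vi] — σ1 onset /p/, coda /∅/ ok; σ2 onset /v/, coda /∅/ ok → permitted
[ldi] — violates constraint (ii): syllable 1 onset /ld/ has 2 consonants (> 1) → not permitted
[si.kek] — σ1 onset /s/, coda /∅/ ok; σ2 onset /k/, coda /k/ ok → permitted

[zo], [pot], [bov], [pi.vi], [si.kek]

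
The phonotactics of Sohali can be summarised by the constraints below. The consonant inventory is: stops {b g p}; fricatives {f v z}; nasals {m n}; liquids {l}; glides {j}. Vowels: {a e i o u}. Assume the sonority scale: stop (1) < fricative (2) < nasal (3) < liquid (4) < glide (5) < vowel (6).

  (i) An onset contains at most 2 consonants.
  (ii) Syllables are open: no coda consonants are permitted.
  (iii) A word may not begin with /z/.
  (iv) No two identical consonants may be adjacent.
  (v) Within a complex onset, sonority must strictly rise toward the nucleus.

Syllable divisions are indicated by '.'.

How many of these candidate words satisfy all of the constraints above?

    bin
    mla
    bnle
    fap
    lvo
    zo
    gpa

1

bin — violates constraint (ii): syllable 1 coda /n/ has 1 consonant (> 0) → phonotactically illegal
mla — σ1 onset /ml/ (3→4 rises), coda /∅/ ok → phonotactically legal
bnle — violates constraint (i): syllable 1 onset /bnl/ has 3 consonants (> 2) → phonotactically illegal
fap — violates constraint (ii): syllable 1 coda /p/ has 1 consonant (> 0) → phonotactically illegal
lvo — violates constraint (v): syllable 1 onset /lv/: /l/ (liquid, 4) → /v/ (fricative, 2) does not rise → phonotactically illegal
zo — violates constraint (iii): word begins with /z/ → phonotactically illegal
gpa — violates constraint (v): syllable 1 onset /gp/: /g/ (stop, 1) → /p/ (stop, 1) does not rise → phonotactically illegal
Phonotactically legal: mla → 1.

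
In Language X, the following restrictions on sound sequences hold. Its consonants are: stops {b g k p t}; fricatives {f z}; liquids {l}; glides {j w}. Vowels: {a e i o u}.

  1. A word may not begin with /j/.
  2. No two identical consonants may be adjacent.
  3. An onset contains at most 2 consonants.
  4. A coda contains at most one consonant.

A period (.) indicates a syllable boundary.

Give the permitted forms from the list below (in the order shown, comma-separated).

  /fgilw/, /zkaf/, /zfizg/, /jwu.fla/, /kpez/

/zkaf/, /kpez/

/fgilw/ — violates constraint 4: syllable 1 coda /lw/ has 2 consonants (> 1) → not permitted
/zkaf/ — σ1 onset /zk/ (2C), coda /f/ ok → permitted
/zfizg/ — violates constraint 4: syllable 1 coda /zg/ has 2 consonants (> 1) → not permitted
/jwu.fla/ — violates constraint 1: word begins with /j/ → not permitted
/kpez/ — σ1 onset /kp/ (2C), coda /z/ ok → permitted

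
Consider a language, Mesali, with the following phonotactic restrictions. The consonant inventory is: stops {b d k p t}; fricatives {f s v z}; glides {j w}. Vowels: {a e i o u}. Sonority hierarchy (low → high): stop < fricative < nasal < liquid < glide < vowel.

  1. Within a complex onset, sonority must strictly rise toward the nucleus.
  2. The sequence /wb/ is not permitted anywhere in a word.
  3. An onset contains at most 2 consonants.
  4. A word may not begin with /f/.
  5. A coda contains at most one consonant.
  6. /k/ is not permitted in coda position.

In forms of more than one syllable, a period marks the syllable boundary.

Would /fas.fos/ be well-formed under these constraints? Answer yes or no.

/fas.fos/ — violates constraint 4: word begins with /f/ → ill-formed

no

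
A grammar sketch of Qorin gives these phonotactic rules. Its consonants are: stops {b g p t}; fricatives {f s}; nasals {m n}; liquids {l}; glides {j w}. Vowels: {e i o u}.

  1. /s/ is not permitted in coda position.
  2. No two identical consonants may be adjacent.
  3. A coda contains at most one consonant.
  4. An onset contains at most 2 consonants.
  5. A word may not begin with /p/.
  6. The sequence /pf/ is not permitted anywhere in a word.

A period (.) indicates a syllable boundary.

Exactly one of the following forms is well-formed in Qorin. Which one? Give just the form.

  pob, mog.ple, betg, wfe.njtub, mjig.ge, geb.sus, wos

pob — violates constraint 5: word begins with /p/ → ill-formed
mog.ple — σ1 onset /m/, coda /g/ ok; σ2 onset /pl/ (2C), coda /∅/ ok → well-formed
betg — violates constraint 3: syllable 1 coda /tg/ has 2 consonants (> 1) → ill-formed
wfe.njtub — violates constraint 4: syllable 2 onset /njt/ has 3 consonants (> 2) → ill-formed
mjig.ge — violates constraint 2: adjacent identical consonants /gg/ → ill-formed
geb.sus — violates constraint 1: syllable 2 coda contains /s/ → ill-formed
wos — violates constraint 1: syllable 1 coda contains /s/ → ill-formed

mog.ple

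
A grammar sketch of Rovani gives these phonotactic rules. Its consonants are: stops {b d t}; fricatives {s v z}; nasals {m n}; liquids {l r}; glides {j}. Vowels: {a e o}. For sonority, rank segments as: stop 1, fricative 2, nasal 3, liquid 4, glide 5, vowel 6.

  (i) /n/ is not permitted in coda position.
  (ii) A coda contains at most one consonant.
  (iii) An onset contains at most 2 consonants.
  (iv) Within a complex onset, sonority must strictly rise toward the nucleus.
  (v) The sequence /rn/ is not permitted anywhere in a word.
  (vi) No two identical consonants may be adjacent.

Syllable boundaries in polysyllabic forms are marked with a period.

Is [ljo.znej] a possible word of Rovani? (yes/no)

[ljo.znej] — σ1 onset /lj/ (4→5 rises), coda /∅/ ok; σ2 onset /zn/ (2→3 rises), coda /j/ ok → phonotactically legal

yes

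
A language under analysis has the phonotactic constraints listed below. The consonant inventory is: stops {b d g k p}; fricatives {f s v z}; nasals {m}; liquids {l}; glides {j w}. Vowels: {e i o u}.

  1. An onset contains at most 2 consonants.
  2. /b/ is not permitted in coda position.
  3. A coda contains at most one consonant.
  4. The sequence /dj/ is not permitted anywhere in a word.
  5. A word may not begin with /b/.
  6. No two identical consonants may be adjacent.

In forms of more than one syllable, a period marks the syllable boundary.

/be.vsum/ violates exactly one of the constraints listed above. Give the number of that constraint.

/be.vsum/: word begins with /b/.
This is a violation of constraint 5: "A word may not begin with /b/."
The remaining constraints (1, 2, 3, 4, 6) are satisfied.

5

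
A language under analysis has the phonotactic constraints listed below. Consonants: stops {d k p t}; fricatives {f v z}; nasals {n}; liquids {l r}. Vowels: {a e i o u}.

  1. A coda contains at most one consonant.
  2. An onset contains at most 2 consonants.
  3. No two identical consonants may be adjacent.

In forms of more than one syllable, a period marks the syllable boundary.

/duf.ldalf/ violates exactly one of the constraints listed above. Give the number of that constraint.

/duf.ldalf/: syllable 2 coda /lf/ has 2 consonants (> 1).
This is a violation of constraint 1: "A coda contains at most one consonant."
The remaining constraints (2, 3) are satisfied.

1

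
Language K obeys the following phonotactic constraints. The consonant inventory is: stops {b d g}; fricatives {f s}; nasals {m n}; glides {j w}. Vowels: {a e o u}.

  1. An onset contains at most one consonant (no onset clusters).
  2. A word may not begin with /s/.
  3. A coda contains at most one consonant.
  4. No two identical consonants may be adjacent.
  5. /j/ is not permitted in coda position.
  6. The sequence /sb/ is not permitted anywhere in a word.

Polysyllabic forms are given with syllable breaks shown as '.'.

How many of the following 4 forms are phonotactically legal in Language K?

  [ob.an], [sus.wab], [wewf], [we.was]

[ob.an] — σ1 onset /∅/, coda /b/ ok; σ2 onset /∅/, coda /n/ ok → phonotactically legal
[sus.wab] — violates constraint 2: word begins with /s/ → phonotactically illegal
[wewf] — violates constraint 3: syllable 1 coda /wf/ has 2 consonants (> 1) → phonotactically illegal
[we.was] — σ1 onset /w/, coda /∅/ ok; σ2 onset /w/, coda /s/ ok → phonotactically legal
Phonotactically legal: [ob.an], [we.was] → 2.

2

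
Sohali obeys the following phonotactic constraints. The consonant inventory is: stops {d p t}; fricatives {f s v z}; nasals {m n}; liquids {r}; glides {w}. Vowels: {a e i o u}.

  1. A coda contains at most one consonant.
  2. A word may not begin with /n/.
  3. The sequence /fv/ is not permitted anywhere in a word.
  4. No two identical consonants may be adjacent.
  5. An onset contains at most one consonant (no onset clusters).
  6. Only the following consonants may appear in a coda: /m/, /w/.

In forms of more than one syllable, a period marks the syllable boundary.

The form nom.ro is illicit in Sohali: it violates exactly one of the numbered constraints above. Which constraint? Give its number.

nom.ro: word begins with /n/.
This is a violation of constraint 2: "A word may not begin with /n/."
The remaining constraints (1, 3, 4, 5, 6) are satisfied.

2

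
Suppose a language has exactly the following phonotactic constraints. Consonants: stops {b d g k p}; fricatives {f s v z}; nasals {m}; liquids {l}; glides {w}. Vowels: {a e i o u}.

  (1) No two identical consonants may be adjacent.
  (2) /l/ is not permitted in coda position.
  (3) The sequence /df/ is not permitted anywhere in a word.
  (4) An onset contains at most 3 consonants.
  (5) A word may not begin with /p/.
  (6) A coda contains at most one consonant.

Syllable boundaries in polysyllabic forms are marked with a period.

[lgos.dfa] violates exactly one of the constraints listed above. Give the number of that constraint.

3

[lgos.dfa]: contains banned sequence /df/.
This is a violation of constraint 3: "The sequence /df/ is not permitted anywhere in a word."
The remaining constraints (1, 2, 4, 5, 6) are satisfied.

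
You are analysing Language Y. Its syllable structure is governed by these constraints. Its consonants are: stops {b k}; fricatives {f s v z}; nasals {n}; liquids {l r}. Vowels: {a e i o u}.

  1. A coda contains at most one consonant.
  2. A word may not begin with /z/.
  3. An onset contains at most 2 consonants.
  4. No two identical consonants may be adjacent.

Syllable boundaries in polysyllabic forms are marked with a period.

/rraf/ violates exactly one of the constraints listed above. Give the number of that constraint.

/rraf/: adjacent identical consonants /rr/.
This is a violation of constraint 4: "No two identical consonants may be adjacent."
The remaining constraints (1, 2, 3) are satisfied.

4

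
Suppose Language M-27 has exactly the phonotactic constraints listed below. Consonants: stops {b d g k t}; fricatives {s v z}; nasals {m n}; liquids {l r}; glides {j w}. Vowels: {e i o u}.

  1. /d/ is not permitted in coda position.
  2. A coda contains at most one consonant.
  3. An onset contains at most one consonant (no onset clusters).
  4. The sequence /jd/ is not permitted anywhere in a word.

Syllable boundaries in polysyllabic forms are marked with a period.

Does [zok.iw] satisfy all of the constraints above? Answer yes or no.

[zok.iw] — σ1 onset /z/, coda /k/ ok; σ2 onset /∅/, coda /w/ ok → phonotactically legal

yes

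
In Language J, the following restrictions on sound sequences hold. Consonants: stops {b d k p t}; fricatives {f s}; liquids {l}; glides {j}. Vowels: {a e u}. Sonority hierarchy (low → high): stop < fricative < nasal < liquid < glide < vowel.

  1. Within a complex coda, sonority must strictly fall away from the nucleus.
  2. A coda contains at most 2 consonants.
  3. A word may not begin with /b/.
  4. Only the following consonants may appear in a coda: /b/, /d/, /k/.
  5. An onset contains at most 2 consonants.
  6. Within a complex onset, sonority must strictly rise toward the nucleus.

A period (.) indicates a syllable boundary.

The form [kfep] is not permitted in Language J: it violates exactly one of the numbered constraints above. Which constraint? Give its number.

4

[kfep]: syllable 1 coda contains /p/, which is not a licensed coda consonant.
This is a violation of constraint 4: "Only the following consonants may appear in a coda: /b/, /d/, /k/."
The remaining constraints (1, 2, 3, 5, 6) are satisfied.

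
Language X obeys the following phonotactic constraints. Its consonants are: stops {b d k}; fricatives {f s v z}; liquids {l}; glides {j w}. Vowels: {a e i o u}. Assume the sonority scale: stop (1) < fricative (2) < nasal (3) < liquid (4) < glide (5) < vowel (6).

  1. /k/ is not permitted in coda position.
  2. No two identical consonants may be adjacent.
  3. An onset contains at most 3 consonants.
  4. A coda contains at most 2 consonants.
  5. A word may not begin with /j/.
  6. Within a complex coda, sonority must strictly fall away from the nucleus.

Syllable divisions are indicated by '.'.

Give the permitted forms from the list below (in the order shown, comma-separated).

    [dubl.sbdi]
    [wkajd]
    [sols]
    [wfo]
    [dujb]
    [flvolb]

[dubl.sbdi] — violates constraint 6: syllable 1 coda /bl/: /b/ (stop, 1) → /l/ (liquid, 4) does not fall → not permitted
[wkajd] — σ1 onset /wk/ (2C), coda /jd/ (5→1 falls) ok → permitted
[sols] — σ1 onset /s/, coda /ls/ (4→2 falls) ok → permitted
[wfo] — σ1 onset /wf/ (2C), coda /∅/ ok → permitted
[dujb] — σ1 onset /d/, coda /jb/ (5→1 falls) ok → permitted
[flvolb] — σ1 onset /flv/ (3C), coda /lb/ (4→1 falls) ok → permitted

[wkajd], [sols], [wfo], [dujb], [flvolb]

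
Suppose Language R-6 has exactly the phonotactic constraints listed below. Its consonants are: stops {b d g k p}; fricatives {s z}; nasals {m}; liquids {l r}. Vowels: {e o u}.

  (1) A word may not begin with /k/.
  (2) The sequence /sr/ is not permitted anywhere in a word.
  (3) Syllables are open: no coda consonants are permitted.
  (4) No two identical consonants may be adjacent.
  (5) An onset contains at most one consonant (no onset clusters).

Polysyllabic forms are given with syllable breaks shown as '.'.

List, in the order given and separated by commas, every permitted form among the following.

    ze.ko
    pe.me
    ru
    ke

ze.ko, pe.me, ru

ze.ko — σ1 onset /z/, coda /∅/ ok; σ2 onset /k/, coda /∅/ ok → permitted
pe.me — σ1 onset /p/, coda /∅/ ok; σ2 onset /m/, coda /∅/ ok → permitted
ru — σ1 onset /r/, coda /∅/ ok → permitted
ke — violates constraint 1: word begins with /k/ → not permitted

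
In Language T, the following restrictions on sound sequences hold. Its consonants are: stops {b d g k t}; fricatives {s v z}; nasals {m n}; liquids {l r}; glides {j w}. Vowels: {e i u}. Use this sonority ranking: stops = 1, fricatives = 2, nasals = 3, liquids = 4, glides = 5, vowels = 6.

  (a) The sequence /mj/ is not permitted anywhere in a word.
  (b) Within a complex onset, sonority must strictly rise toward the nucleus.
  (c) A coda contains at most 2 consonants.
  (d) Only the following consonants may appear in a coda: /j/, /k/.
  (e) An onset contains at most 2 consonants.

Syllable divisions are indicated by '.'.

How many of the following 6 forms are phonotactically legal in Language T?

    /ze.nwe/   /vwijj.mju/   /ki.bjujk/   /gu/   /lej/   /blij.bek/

5

/ze.nwe/ — σ1 onset /z/, coda /∅/ ok; σ2 onset /nw/ (3→5 rises), coda /∅/ ok → phonotactically legal
/vwijj.mju/ — violates constraint (a): contains banned sequence /mj/ → phonotactically illegal
/ki.bjujk/ — σ1 onset /k/, coda /∅/ ok; σ2 onset /bj/ (1→5 rises), coda /jk/ (2C) ok → phonotactically legal
/gu/ — σ1 onset /g/, coda /∅/ ok → phonotactically legal
/lej/ — σ1 onset /l/, coda /j/ ok → phonotactically legal
/blij.bek/ — σ1 onset /bl/ (1→4 rises), coda /j/ ok; σ2 onset /b/, coda /k/ ok → phonotactically legal
Phonotactically legal: /ze.nwe/, /ki.bjujk/, /gu/, /lej/, /blij.bek/ → 5.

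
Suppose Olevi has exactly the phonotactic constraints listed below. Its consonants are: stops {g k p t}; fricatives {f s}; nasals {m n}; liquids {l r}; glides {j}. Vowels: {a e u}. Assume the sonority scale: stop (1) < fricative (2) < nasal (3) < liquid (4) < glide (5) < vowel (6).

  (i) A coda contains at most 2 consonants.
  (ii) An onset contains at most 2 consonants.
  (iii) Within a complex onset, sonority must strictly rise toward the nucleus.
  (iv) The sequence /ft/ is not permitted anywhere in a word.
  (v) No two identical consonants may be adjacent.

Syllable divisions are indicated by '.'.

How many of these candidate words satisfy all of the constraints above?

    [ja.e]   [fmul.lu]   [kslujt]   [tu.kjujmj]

[ja.e] — σ1 onset /j/, coda /∅/ ok; σ2 onset /∅/, coda /∅/ ok → phonotactically legal
[fmul.lu] — violates constraint (v): adjacent identical consonants /ll/ → phonotactically illegal
[kslujt] — violates constraint (ii): syllable 1 onset /ksl/ has 3 consonants (> 2) → phonotactically illegal
[tu.kjujmj] — violates constraint (i): syllable 2 coda /jmj/ has 3 consonants (> 2) → phonotactically illegal
Phonotactically legal: [ja.e] → 1.

1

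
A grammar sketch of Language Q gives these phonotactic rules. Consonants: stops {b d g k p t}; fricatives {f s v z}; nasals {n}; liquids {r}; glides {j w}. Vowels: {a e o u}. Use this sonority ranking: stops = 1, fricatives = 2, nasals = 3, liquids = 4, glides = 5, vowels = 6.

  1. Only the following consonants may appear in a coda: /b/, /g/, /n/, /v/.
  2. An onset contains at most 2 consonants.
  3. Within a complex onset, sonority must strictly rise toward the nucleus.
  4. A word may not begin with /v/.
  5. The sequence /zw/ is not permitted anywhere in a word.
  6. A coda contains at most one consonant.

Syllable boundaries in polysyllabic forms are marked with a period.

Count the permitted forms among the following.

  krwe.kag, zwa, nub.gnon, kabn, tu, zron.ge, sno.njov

4

krwe.kag — violates constraint 2: syllable 1 onset /krw/ has 3 consonants (> 2) → not permitted
zwa — violates constraint 5: contains banned sequence /zw/ → not permitted
nub.gnon — σ1 onset /n/, coda /b/ ok; σ2 onset /gn/ (1→3 rises), coda /n/ ok → permitted
kabn — violates constraint 6: syllable 1 coda /bn/ has 2 consonants (> 1) → not permitted
tu — σ1 onset /t/, coda /∅/ ok → permitted
zron.ge — σ1 onset /zr/ (2→4 rises), coda /n/ ok; σ2 onset /g/, coda /∅/ ok → permitted
sno.njov — σ1 onset /sn/ (2→3 rises), coda /∅/ ok; σ2 onset /nj/ (3→5 rises), coda /v/ ok → permitted
Permitted: nub.gnon, tu, zron.ge, sno.njov → 4.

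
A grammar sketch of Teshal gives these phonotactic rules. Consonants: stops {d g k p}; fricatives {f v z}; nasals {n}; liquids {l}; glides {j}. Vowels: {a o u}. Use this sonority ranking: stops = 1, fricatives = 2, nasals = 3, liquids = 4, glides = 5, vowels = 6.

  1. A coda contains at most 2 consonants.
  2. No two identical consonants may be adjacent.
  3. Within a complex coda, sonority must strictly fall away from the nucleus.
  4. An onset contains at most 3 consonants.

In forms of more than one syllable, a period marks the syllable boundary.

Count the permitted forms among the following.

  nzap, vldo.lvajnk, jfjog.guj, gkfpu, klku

2

nzap — σ1 onset /nz/ (2C), coda /p/ ok → permitted
vldo.lvajnk — violates constraint 1: syllable 2 coda /jnk/ has 3 consonants (> 2) → not permitted
jfjog.guj — violates constraint 2: adjacent identical consonants /gg/ → not permitted
gkfpu — violates constraint 4: syllable 1 onset /gkfp/ has 4 consonants (> 3) → not permitted
klku — σ1 onset /klk/ (3C), coda /∅/ ok → permitted
Permitted: nzap, klku → 2.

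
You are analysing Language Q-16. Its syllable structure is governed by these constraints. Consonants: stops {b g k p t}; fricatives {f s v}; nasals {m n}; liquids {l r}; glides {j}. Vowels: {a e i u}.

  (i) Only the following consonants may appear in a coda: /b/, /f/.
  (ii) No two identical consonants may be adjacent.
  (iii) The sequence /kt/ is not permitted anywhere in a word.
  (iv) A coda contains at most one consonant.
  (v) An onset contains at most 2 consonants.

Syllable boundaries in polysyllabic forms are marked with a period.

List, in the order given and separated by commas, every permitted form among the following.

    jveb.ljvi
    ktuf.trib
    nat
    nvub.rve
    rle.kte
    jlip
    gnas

nvub.rve

jveb.ljvi — violates constraint (v): syllable 2 onset /ljv/ has 3 consonants (> 2) → not permitted
ktuf.trib — violates constraint (iii): contains banned sequence /kt/ → not permitted
nat — violates constraint (i): syllable 1 coda contains /t/, which is not a licensed coda consonant → not permitted
nvub.rve — σ1 onset /nv/ (2C), coda /b/ ok; σ2 onset /rv/ (2C), coda /∅/ ok → permitted
rle.kte — violates constraint (iii): contains banned sequence /kt/ → not permitted
jlip — violates constraint (i): syllable 1 coda contains /p/, which is not a licensed coda consonant → not permitted
gnas — violates constraint (i): syllable 1 coda contains /s/, which is not a licensed coda consonant → not permitted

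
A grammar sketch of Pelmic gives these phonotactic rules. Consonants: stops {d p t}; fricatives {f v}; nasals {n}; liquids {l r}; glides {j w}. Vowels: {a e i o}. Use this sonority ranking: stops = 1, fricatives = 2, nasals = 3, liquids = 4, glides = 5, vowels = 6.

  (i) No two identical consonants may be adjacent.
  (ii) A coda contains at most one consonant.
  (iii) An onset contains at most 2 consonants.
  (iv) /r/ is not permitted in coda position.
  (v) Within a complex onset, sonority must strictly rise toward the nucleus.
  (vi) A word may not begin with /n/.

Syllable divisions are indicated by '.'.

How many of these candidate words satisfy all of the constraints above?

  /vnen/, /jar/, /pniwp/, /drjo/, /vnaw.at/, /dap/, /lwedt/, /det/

4

/vnen/ — σ1 onset /vn/ (2→3 rises), coda /n/ ok → well-formed
/jar/ — violates constraint (iv): syllable 1 coda contains /r/ → ill-formed
/pniwp/ — violates constraint (ii): syllable 1 coda /wp/ has 2 consonants (> 1) → ill-formed
/drjo/ — violates constraint (iii): syllable 1 onset /drj/ has 3 consonants (> 2) → ill-formed
/vnaw.at/ — σ1 onset /vn/ (2→3 rises), coda /w/ ok; σ2 onset /∅/, coda /t/ ok → well-formed
/dap/ — σ1 onset /d/, coda /p/ ok → well-formed
/lwedt/ — violates constraint (ii): syllable 1 coda /dt/ has 2 consonants (> 1) → ill-formed
/det/ — σ1 onset /d/, coda /t/ ok → well-formed
Well-formed: /vnen/, /vnaw.at/, /dap/, /det/ → 4.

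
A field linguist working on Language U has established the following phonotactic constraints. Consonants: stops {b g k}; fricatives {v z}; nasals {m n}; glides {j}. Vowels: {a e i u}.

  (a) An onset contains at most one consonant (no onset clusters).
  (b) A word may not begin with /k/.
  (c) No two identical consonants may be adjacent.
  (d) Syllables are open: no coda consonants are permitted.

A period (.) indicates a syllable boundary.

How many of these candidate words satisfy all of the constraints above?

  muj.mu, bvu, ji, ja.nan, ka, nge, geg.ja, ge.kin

1

muj.mu — violates constraint (d): syllable 1 coda /j/ has 1 consonant (> 0) → illicit
bvu — violates constraint (a): syllable 1 onset /bv/ has 2 consonants (> 1) → illicit
ji — σ1 onset /j/, coda /∅/ ok → licit
ja.nan — violates constraint (d): syllable 2 coda /n/ has 1 consonant (> 0) → illicit
ka — violates constraint (b): word begins with /k/ → illicit
nge — violates constraint (a): syllable 1 onset /ng/ has 2 consonants (> 1) → illicit
geg.ja — violates constraint (d): syllable 1 coda /g/ has 1 consonant (> 0) → illicit
ge.kin — violates constraint (d): syllable 2 coda /n/ has 1 consonant (> 0) → illicit
Licit: ji → 1.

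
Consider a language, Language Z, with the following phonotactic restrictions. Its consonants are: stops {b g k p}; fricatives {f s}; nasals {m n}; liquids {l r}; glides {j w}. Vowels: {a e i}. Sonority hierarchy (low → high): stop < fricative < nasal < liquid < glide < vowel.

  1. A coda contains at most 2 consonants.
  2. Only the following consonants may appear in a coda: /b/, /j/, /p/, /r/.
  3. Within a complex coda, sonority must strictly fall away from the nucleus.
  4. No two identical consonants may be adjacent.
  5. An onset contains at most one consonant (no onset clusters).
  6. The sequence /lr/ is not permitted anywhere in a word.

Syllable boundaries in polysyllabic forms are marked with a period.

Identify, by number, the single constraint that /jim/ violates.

2

/jim/: syllable 1 coda contains /m/, which is not a licensed coda consonant.
This is a violation of constraint 2: "Only the following consonants may appear in a coda: /b/, /j/, /p/, /r/."
The remaining constraints (1, 3, 4, 5, 6) are satisfied.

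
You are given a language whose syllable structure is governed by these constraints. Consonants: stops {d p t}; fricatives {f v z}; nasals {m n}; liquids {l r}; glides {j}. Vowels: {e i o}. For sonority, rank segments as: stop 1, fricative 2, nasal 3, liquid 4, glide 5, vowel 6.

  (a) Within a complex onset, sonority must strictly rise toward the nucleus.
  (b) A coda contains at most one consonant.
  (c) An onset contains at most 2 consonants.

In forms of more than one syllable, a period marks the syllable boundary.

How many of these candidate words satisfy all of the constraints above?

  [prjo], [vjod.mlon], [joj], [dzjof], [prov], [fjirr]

3

[prjo] — violates constraint (c): syllable 1 onset /prj/ has 3 consonants (> 2) → illicit
[vjod.mlon] — σ1 onset /vj/ (2→5 rises), coda /d/ ok; σ2 onset /ml/ (3→4 rises), coda /n/ ok → licit
[joj] — σ1 onset /j/, coda /j/ ok → licit
[dzjof] — violates constraint (c): syllable 1 onset /dzj/ has 3 consonants (> 2) → illicit
[prov] — σ1 onset /pr/ (1→4 rises), coda /v/ ok → licit
[fjirr] — violates constraint (b): syllable 1 coda /rr/ has 2 consonants (> 1) → illicit
Licit: [vjod.mlon], [joj], [prov] → 3.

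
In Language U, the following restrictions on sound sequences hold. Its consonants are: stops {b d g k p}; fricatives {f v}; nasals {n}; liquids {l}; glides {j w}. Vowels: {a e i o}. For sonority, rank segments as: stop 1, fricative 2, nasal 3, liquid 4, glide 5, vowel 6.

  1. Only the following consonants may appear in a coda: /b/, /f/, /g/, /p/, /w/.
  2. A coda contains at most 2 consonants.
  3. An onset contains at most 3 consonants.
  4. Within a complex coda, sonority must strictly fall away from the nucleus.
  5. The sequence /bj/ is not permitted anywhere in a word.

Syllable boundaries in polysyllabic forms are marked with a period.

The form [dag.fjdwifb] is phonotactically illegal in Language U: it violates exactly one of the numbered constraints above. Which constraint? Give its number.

3

[dag.fjdwifb]: syllable 2 onset /fjdw/ has 4 consonants (> 3).
This is a violation of constraint 3: "An onset contains at most 3 consonants."
The remaining constraints (1, 2, 4, 5) are satisfied.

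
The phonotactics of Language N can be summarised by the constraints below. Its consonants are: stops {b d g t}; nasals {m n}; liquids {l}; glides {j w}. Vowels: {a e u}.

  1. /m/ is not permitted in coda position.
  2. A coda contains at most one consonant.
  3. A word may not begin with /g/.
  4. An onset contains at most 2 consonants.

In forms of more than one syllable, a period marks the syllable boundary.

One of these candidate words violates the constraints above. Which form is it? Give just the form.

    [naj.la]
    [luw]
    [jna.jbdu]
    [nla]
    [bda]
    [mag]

[jna.jbdu]

[naj.la] — σ1 onset /n/, coda /j/ ok; σ2 onset /l/, coda /∅/ ok → permitted
[luw] — σ1 onset /l/, coda /w/ ok → permitted
[jna.jbdu] — violates constraint 4: syllable 2 onset /jbd/ has 3 consonants (> 2) → not permitted
[nla] — σ1 onset /nl/ (2C), coda /∅/ ok → permitted
[bda] — σ1 onset /bd/ (2C), coda /∅/ ok → permitted
[mag] — σ1 onset /m/, coda /g/ ok → permitted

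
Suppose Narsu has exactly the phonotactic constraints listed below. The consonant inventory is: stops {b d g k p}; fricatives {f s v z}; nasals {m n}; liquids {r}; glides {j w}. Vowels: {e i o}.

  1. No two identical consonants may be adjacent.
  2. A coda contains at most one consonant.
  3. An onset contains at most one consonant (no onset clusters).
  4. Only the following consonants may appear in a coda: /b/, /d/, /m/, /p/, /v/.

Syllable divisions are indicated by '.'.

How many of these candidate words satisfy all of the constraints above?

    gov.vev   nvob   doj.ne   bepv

0

gov.vev — violates constraint 1: adjacent identical consonants /vv/ → not permitted
nvob — violates constraint 3: syllable 1 onset /nv/ has 2 consonants (> 1) → not permitted
doj.ne — violates constraint 4: syllable 1 coda contains /j/, which is not a licensed coda consonant → not permitted
bepv — violates constraint 2: syllable 1 coda /pv/ has 2 consonants (> 1) → not permitted
No form is permitted → 0.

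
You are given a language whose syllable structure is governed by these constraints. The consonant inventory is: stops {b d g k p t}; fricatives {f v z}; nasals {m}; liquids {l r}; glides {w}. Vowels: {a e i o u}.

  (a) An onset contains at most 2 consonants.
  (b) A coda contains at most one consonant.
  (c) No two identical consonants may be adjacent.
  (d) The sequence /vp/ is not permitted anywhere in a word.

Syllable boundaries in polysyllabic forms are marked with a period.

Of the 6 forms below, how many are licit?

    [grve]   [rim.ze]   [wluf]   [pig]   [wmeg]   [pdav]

5

[grve] — violates constraint (a): syllable 1 onset /grv/ has 3 consonants (> 2) → illicit
[rim.ze] — σ1 onset /r/, coda /m/ ok; σ2 onset /z/, coda /∅/ ok → licit
[wluf] — σ1 onset /wl/ (2C), coda /f/ ok → licit
[pig] — σ1 onset /p/, coda /g/ ok → licit
[wmeg] — σ1 onset /wm/ (2C), coda /g/ ok → licit
[pdav] — σ1 onset /pd/ (2C), coda /v/ ok → licit
Licit: [rim.ze], [wluf], [pig], [wmeg], [pdav] → 5.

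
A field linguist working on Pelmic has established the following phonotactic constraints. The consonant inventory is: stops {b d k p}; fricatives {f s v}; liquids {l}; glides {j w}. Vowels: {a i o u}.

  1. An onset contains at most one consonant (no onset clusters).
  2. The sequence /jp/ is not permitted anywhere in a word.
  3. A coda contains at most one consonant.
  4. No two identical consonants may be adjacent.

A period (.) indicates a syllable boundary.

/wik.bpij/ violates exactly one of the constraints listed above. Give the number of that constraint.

/wik.bpij/: syllable 2 onset /bp/ has 2 consonants (> 1).
This is a violation of constraint 1: "An onset contains at most one consonant (no onset clusters)."
The remaining constraints (2, 3, 4) are satisfied.

1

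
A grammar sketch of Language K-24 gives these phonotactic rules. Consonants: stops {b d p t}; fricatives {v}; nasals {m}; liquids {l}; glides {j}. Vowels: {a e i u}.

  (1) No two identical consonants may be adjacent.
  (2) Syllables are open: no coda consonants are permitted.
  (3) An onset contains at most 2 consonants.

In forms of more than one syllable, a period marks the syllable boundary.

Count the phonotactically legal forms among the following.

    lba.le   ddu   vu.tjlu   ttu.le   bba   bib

lba.le — σ1 onset /lb/ (2C), coda /∅/ ok; σ2 onset /l/, coda /∅/ ok → phonotactically legal
ddu — violates constraint 1: adjacent identical consonants /dd/ → phonotactically illegal
vu.tjlu — violates constraint 3: syllable 2 onset /tjl/ has 3 consonants (> 2) → phonotactically illegal
ttu.le — violates constraint 1: adjacent identical consonants /tt/ → phonotactically illegal
bba — violates constraint 1: adjacent identical consonants /bb/ → phonotactically illegal
bib — violates constraint 2: syllable 1 coda /b/ has 1 consonant (> 0) → phonotactically illegal
Phonotactically legal: lba.le → 1.

1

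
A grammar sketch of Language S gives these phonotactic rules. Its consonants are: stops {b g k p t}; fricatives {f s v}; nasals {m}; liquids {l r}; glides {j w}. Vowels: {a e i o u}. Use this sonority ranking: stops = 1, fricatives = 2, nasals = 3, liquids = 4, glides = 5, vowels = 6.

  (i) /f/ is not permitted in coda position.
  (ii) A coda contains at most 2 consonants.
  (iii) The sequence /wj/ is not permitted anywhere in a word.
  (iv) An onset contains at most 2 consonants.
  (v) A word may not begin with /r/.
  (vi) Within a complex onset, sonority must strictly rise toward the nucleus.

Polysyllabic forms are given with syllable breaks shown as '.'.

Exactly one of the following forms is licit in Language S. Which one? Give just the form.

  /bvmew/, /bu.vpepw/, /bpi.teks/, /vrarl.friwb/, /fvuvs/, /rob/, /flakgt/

/bvmew/ — violates constraint (iv): syllable 1 onset /bvm/ has 3 consonants (> 2) → illicit
/bu.vpepw/ — violates constraint (vi): syllable 2 onset /vp/: /v/ (fricative, 2) → /p/ (stop, 1) does not rise → illicit
/bpi.teks/ — violates constraint (vi): syllable 1 onset /bp/: /b/ (stop, 1) → /p/ (stop, 1) does not rise → illicit
/vrarl.friwb/ — σ1 onset /vr/ (2→4 rises), coda /rl/ (2C) ok; σ2 onset /fr/ (2→4 rises), coda /wb/ (2C) ok → licit
/fvuvs/ — violates constraint (vi): syllable 1 onset /fv/: /f/ (fricative, 2) → /v/ (fricative, 2) does not rise → illicit
/rob/ — violates constraint (v): word begins with /r/ → illicit
/flakgt/ — violates constraint (ii): syllable 1 coda /kgt/ has 3 consonants (> 2) → illicit

/vrarl.friwb/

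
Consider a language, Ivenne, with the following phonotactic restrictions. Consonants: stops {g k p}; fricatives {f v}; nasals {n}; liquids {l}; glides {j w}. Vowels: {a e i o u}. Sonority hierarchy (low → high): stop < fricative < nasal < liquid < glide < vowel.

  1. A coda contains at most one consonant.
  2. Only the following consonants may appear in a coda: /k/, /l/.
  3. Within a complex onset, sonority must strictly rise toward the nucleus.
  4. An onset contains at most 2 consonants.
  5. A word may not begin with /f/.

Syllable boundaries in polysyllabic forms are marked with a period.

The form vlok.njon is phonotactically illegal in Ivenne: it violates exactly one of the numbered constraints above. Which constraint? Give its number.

2

vlok.njon: syllable 2 coda contains /n/, which is not a licensed coda consonant.
This is a violation of constraint 2: "Only the following consonants may appear in a coda: /k/, /l/."
The remaining constraints (1, 3, 4, 5) are satisfied.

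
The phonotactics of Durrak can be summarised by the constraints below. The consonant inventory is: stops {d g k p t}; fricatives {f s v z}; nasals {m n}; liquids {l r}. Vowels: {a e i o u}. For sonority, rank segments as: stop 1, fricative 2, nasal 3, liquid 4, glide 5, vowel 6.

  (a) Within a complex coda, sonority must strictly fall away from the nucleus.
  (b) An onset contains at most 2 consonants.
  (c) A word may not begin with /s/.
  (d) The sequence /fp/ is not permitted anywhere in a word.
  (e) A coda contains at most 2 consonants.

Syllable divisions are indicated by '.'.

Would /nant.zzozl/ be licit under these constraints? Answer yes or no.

no

/nant.zzozl/ — violates constraint (a): syllable 2 coda /zl/: /z/ (fricative, 2) → /l/ (liquid, 4) does not fall → illicit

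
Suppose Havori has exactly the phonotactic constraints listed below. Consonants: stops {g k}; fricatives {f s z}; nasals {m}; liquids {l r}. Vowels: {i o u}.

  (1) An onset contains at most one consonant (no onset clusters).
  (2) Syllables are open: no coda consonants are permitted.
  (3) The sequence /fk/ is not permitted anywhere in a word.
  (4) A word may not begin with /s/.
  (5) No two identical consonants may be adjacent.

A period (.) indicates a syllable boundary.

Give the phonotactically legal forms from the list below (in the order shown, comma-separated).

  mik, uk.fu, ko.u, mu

mik — violates constraint 2: syllable 1 coda /k/ has 1 consonant (> 0) → phonotactically illegal
uk.fu — violates constraint 2: syllable 1 coda /k/ has 1 consonant (> 0) → phonotactically illegal
ko.u — σ1 onset /k/, coda /∅/ ok; σ2 onset /∅/, coda /∅/ ok → phonotactically legal
mu — σ1 onset /m/, coda /∅/ ok → phonotactically legal

ko.u, mu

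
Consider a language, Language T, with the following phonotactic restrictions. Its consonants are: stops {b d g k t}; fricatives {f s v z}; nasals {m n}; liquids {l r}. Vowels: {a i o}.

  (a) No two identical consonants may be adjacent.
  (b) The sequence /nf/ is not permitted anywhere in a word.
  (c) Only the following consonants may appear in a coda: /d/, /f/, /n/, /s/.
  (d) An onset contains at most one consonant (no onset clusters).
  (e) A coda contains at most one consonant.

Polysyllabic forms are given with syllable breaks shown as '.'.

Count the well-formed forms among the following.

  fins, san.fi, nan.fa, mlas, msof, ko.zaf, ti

2

fins — violates constraint (e): syllable 1 coda /ns/ has 2 consonants (> 1) → ill-formed
san.fi — violates constraint (b): contains banned sequence /nf/ → ill-formed
nan.fa — violates constraint (b): contains banned sequence /nf/ → ill-formed
mlas — violates constraint (d): syllable 1 onset /ml/ has 2 consonants (> 1) → ill-formed
msof — violates constraint (d): syllable 1 onset /ms/ has 2 consonants (> 1) → ill-formed
ko.zaf — σ1 onset /k/, coda /∅/ ok; σ2 onset /z/, coda /f/ ok → well-formed
ti — σ1 onset /t/, coda /∅/ ok → well-formed
Well-formed: ko.zaf, ti → 2.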